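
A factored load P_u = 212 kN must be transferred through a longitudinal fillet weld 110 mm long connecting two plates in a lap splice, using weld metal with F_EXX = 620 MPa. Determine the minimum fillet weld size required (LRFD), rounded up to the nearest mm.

Total weld length L = 110 mm.
Required throat t_e = P_u / (φ × 0.6 F_EXX × L) = 212 / (0.75 × 0.6 × 620 × 110 × 10⁻³) = 6.908 mm.
Required leg w = t_e / 0.707 = 9.771 mm → use 10 mm.

w = 10 mm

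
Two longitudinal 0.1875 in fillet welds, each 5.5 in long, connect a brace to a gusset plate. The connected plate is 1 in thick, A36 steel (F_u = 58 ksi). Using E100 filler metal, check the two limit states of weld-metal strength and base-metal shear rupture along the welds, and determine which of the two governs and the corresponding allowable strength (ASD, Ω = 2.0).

R_n/Ω ≈ 43.7 kip (weld metal governs)

E100XX → F_EXX = 100 ksi.
t_e = 0.707 × 0.1875 = 0.1326 in; L = 11 in.
Weld metal: R_n/Ω = (1/2.0) × 0.6 × 100 × 0.1326 × 11 = 43.75 kip.
Base metal (shear rupture): R_n/Ω = (1/2.0) × 0.6 × 58 × 1 × 11 = 191.4 kip.
Governing: weld metal.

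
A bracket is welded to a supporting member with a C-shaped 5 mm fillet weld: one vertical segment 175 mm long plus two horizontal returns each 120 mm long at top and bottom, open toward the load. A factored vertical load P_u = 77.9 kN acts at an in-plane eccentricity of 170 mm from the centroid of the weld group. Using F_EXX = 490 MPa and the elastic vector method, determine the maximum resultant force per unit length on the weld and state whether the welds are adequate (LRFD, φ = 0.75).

Total weld length L_w = 415 mm. Treat welds as unit-width lines.
Centroid: x̄ = 2×120×60 / 415 = 34.7 mm from the vertical weld.
Polar moment about centroid: J = I_x + I_y = [175³/12 + 2×120×87.5²] + [175×34.7² + 2(120³/12 + 120×25.3²)] = 2936000 mm³.
Direct shear f_v = P/L_w = 77.9×10³ / 415 = 187.7 N/mm (vertical).
Torsion M = P·e = 77.9×10³ × 170 = 13243000 N·mm.
Critical point at (x, y) = (85.3, 87.5) from centroid. f_tx = M·y/J = 394.6 N/mm; f_ty = M·x/J = 384.7 N/mm.
Resultant f_max = √[f_tx² + (f_v + f_ty)²] = √[394.6² + (187.7 + 384.7)²] = 695.2 N/mm.
Capacity per unit length: φr_n = 0.75 × 0.6 × 490 × (0.707 × 5) = 779.5 N/mm.
695.2 ≤ 779.5 → adequate.

f_max ≈ 695 N/mm; adequate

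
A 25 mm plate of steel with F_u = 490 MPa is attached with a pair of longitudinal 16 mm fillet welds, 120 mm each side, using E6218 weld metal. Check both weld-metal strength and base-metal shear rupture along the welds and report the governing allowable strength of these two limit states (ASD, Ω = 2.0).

E62XX → F_EXX = 620 MPa.
t_e = 0.707 × 16 = 11.31 mm; L = 240 mm.
Weld metal: R_n/Ω = (1/2.0) × 0.6 × 620 × 11.31 × 240 × 10⁻³ = 505 kN.
Base metal (shear rupture): R_n/Ω = (1/2.0) × 0.6 × 490 × 25 × 240 × 10⁻³ = 882 kN.
Governing: weld metal.

R_n/Ω ≈ 505 kN (weld metal governs)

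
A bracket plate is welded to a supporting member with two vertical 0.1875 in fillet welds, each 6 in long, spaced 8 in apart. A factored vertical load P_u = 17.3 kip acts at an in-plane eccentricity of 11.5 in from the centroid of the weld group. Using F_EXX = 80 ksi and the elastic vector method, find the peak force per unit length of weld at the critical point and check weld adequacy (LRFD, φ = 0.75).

f_max ≈ 5.58 kip/in; NOT adequate

Total weld length L_w = 12 in. Treat welds as unit-width lines.
Polar moment about centroid: J = 2[d³/12 + d(b/2)²] = 2[6³/12 + 6×4²] = 228 in³.
Direct shear f_v = P/L_w = 17.3 / 12 = 1.442 kip/in (vertical).
Torsion M = P·e = 17.3 × 11.5 = 198.95 kip·in.
Critical point at (x, y) = (4, 3) from centroid. f_tx = M·y/J = 2.618 kip/in; f_ty = M·x/J = 3.49 kip/in.
Resultant f_max = √[f_tx² + (f_v + f_ty)²] = √[2.618² + (1.442 + 3.49)²] = 5.584 kip/in.
Capacity per unit length: φr_n = 0.75 × 0.6 × 80 × (0.707 × 0.1875) = 4.772 kip/in.
5.584 > 4.772 → NOT adequate.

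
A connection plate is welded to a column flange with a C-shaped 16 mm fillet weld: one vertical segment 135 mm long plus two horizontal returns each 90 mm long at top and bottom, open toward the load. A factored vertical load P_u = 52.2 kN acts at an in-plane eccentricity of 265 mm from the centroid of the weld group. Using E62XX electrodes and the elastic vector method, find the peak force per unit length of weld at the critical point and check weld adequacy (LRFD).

E62XX → F_EXX = 620 MPa.
Total weld length L_w = 315 mm. Treat welds as unit-width lines.
Centroid: x̄ = 2×90×45 / 315 = 25.71 mm from the vertical weld.
Polar moment about centroid: J = I_x + I_y = [135³/12 + 2×90×67.5²] + [135×25.71² + 2(90³/12 + 90×19.29²)] = 1303000 mm³.
Direct shear f_v = P/L_w = 52.2×10³ / 315 = 165.7 N/mm (vertical).
Torsion M = P·e = 52.2×10³ × 265 = 13833000 N·mm.
Critical point at (x, y) = (64.29, 67.5) from centroid. f_tx = M·y/J = 716.7 N/mm; f_ty = M·x/J = 682.5 N/mm.
Resultant f_max = √[f_tx² + (f_v + f_ty)²] = √[716.7² + (165.7 + 682.5)²] = 1110 N/mm.
Capacity per unit length: φr_n = 0.75 × 0.6 × 620 × (0.707 × 16) = 3156 N/mm.
1110 ≤ 3156 → adequate.

f_max ≈ 1110 N/mm; adequate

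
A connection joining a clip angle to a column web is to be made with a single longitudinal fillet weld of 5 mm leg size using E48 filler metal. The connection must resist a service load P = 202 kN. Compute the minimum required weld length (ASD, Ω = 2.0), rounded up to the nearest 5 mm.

E48XX → F_EXX = 480 MPa.
Throat t_e = 0.707 × 5 = 3.535 mm.
r_n/Ω = (0.6 × 480 × 3.535) / 2.0 = 509 N/mm = 0.509 kN/mm.
L_req = P / (r_n/Ω) = 202 / 0.509 = 396.8 mm total.
Round up → use L = 400 mm.

L = 400 mm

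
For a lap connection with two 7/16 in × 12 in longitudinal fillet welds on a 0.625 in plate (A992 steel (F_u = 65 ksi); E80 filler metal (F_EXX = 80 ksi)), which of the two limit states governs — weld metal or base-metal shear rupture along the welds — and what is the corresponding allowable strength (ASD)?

t_e = 0.707 × 0.4375 = 0.3093 in; L = 24 in.
Weld metal: R_n/Ω = (1/2.0) × 0.6 × 80 × 0.3093 × 24 = 178.2 kip.
Base metal (shear rupture): R_n/Ω = (1/2.0) × 0.6 × 65 × 0.625 × 24 = 292.5 kip.
Governing: weld metal.

R_n/Ω ≈ 178 kip (weld metal governs)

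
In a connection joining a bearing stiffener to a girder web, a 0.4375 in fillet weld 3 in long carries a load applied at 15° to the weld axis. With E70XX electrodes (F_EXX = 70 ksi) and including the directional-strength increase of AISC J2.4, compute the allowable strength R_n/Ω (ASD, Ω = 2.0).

t_e = 0.707 × 0.4375 = 0.3093 in; A_we = 0.3093 × 3 = 0.9279 in².
Directional factor: 1.0 + 0.5 sin^1.5(15°) = 1.066.
F_nw = 0.6 × 70 × 1.066 = 44.77 ksi.
R_n/Ω = (44.77 × 0.9279) / 2.0 = 20.77 kips.

R_n/Ω ≈ 20.8 kips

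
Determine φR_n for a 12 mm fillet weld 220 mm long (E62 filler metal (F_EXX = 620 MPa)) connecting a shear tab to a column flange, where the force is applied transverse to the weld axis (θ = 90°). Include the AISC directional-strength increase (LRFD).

t_e = 0.707 × 12 = 8.484 mm; A_we = 8.484 × 220 = 1866 mm².
Directional factor: 1.0 + 0.5 sin^1.5(90°) = 1.5.
F_nw = 0.6 × 620 × 1.5 = 558 MPa.
φR_n = 0.75 × 558 × 1866 × 10⁻³ = 781.1 kN.

φR_n ≈ 781 kN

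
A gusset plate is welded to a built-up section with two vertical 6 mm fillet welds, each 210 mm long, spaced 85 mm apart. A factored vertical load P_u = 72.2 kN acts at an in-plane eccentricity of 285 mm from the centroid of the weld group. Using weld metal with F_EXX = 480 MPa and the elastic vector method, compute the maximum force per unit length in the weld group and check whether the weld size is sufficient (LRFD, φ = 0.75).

Total weld length L_w = 420 mm. Treat welds as unit-width lines.
Polar moment about centroid: J = 2[d³/12 + d(b/2)²] = 2[210³/12 + 210×42.5²] = 2302000 mm³.
Direct shear f_v = P/L_w = 72.2×10³ / 420 = 171.9 N/mm (vertical).
Torsion M = P·e = 72.2×10³ × 285 = 20577000 N·mm.
Critical point at (x, y) = (42.5, 105) from centroid. f_tx = M·y/J = 938.5 N/mm; f_ty = M·x/J = 379.9 N/mm.
Resultant f_max = √[f_tx² + (f_v + f_ty)²] = √[938.5² + (171.9 + 379.9)²] = 1089 N/mm.
Capacity per unit length: φr_n = 0.75 × 0.6 × 480 × (0.707 × 6) = 916.3 N/mm.
1089 > 916.3 → NOT adequate.

f_max ≈ 1090 N/mm; NOT adequate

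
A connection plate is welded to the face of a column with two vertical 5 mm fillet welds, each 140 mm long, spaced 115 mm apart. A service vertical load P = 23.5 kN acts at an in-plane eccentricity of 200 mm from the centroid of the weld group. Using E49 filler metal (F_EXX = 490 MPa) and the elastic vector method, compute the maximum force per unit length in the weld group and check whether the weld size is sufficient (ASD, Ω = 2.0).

f_max ≈ 367 N/mm; adequate

Total weld length L_w = 280 mm. Treat welds as unit-width lines.
Polar moment about centroid: J = 2[d³/12 + d(b/2)²] = 2[140³/12 + 140×57.5²] = 1383000 mm³.
Direct shear f_v = P/L_w = 23.5×10³ / 280 = 83.93 N/mm (vertical).
Torsion M = P·e = 23.5×10³ × 200 = 4700000 N·mm.
Critical point at (x, y) = (57.5, 70) from centroid. f_tx = M·y/J = 237.9 N/mm; f_ty = M·x/J = 195.4 N/mm.
Resultant f_max = √[f_tx² + (f_v + f_ty)²] = √[237.9² + (83.93 + 195.4)²] = 366.9 N/mm.
Capacity per unit length: r_n/Ω = (1/2.0) × 0.6 × 490 × (0.707 × 5) = 519.6 N/mm.
366.9 ≤ 519.6 → adequate.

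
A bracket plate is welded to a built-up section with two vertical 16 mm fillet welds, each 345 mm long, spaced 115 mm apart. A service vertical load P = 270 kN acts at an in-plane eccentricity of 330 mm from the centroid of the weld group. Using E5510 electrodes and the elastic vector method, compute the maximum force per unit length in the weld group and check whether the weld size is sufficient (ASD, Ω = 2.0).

E55XX → F_EXX = 550 MPa.
Total weld length L_w = 690 mm. Treat welds as unit-width lines.
Polar moment about centroid: J = 2[d³/12 + d(b/2)²] = 2[345³/12 + 345×57.5²] = 9125000 mm³.
Direct shear f_v = P/L_w = 270×10³ / 690 = 391.3 N/mm (vertical).
Torsion M = P·e = 270×10³ × 330 = 89100000 N·mm.
Critical point at (x, y) = (57.5, 172.5) from centroid. f_tx = M·y/J = 1684 N/mm; f_ty = M·x/J = 561.4 N/mm.
Resultant f_max = √[f_tx² + (f_v + f_ty)²] = √[1684² + (391.3 + 561.4)²] = 1935 N/mm.
Capacity per unit length: r_n/Ω = (1/2.0) × 0.6 × 550 × (0.707 × 16) = 1866 N/mm.
1935 > 1866 → NOT adequate.

f_max ≈ 1940 N/mm; NOT adequate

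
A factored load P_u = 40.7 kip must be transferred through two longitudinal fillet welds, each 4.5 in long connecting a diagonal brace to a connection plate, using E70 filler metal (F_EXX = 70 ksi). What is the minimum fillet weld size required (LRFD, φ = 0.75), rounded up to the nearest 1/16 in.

Total weld length L = 9 in.
Required throat t_e = P_u / (φ × 0.6 F_EXX × L) = 40.7 / (0.75 × 0.6 × 70 × 9) = 0.1436 in.
Required leg w = t_e / 0.707 = 0.2031 in → use 1/4 in.

w = 1/4 in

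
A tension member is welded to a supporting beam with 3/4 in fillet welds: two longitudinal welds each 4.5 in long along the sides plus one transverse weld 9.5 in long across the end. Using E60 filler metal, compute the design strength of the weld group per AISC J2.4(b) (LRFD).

E60XX → F_EXX = 60 ksi.
t_e = 0.707 × 0.75 = 0.5302 in.
R_nwl = 0.6 × 60 × 0.5302 × 9 = 171.8 kips (longitudinal, 2 welds).
R_nwt = 0.6 × 60 × 0.5302 × 9.5 = 181.3 kips (transverse, base value).
(i) R_nwl + R_nwt = 353.1 kips; (ii) 0.85 R_nwl + 1.5 R_nwt = 418 kips.
R_n = max = 418 kips [governs: (ii)]; φR_n = 313.5 kips.

φR_n ≈ 314 kips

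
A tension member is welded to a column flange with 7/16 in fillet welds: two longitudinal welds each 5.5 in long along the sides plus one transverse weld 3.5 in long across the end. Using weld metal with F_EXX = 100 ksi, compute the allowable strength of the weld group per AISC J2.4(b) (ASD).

R_n/Ω ≈ 135 kips

t_e = 0.707 × 0.4375 = 0.3093 in.
R_nwl = 0.6 × 100 × 0.3093 × 11 = 204.1 kips (longitudinal, 2 welds).
R_nwt = 0.6 × 100 × 0.3093 × 3.5 = 64.96 kips (transverse, base value).
(i) R_nwl + R_nwt = 269.1 kips; (ii) 0.85 R_nwl + 1.5 R_nwt = 271 kips.
R_n = max = 271 kips [governs: (ii)]; R_n/Ω = 135.5 kips.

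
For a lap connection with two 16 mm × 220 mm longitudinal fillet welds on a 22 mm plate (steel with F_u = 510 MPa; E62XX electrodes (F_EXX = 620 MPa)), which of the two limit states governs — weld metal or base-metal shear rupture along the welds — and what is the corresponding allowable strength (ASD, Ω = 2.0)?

R_n/Ω ≈ 926 kN (weld metal governs)

t_e = 0.707 × 16 = 11.31 mm; L = 440 mm.
Weld metal: R_n/Ω = (1/2.0) × 0.6 × 620 × 11.31 × 440 × 10⁻³ = 925.8 kN.
Base metal (shear rupture): R_n/Ω = (1/2.0) × 0.6 × 510 × 22 × 440 × 10⁻³ = 1481 kN.
Governing: weld metal.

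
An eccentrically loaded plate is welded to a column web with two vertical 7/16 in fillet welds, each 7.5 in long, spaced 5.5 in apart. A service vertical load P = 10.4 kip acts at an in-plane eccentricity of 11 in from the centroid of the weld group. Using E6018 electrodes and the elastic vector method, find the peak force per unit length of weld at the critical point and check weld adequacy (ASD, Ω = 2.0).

f_max ≈ 3.35 kip/in; adequate

E60XX → F_EXX = 60 ksi.
Total weld length L_w = 15 in. Treat welds as unit-width lines.
Polar moment about centroid: J = 2[d³/12 + d(b/2)²] = 2[7.5³/12 + 7.5×2.75²] = 183.8 in³.
Direct shear f_v = P/L_w = 10.4 / 15 = 0.6933 kip/in (vertical).
Torsion M = P·e = 10.4 × 11 = 114.4 kip·in.
Critical point at (x, y) = (2.75, 3.75) from centroid. f_tx = M·y/J = 2.335 kip/in; f_ty = M·x/J = 1.712 kip/in.
Resultant f_max = √[f_tx² + (f_v + f_ty)²] = √[2.335² + (0.6933 + 1.712)²] = 3.352 kip/in.
Capacity per unit length: r_n/Ω = (1/2.0) × 0.6 × 60 × (0.707 × 0.4375) = 5.568 kip/in.
3.352 ≤ 5.568 → adequate.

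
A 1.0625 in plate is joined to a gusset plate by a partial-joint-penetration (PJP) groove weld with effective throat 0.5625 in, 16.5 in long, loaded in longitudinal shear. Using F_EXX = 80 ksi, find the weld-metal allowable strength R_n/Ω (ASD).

R_n/Ω ≈ 223 kip

Effective throat (given) t_e = 0.5625 in.
A_we = 0.5625 × 16.5 = 9.281 in².
F_nw = 0.6 F_EXX = 48 ksi.
R_n/Ω = (48 × 9.281) / 2.0 = 222.8 kip.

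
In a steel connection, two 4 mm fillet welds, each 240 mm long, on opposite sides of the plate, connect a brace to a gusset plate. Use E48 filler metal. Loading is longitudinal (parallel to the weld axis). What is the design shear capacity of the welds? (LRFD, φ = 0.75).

φR_n ≈ 293 kN

E48XX → F_EXX = 480 MPa.
Effective throat t_e = 0.707 × 4 = 2.828 mm.
Total length L = 480 mm; A_we = 2.828 × 480 = 1357 mm².
F_nw = 0.6 F_EXX = 0.6 × 480 = 288 MPa.
φR_n = 0.75 × 288 × 1357 × 10⁻³ = 293.2 kN.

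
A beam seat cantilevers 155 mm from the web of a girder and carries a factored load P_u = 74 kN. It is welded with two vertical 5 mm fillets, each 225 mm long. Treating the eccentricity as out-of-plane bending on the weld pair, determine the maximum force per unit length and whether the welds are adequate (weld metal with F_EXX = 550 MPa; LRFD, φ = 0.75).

f_max ≈ 699 N/mm; adequate

L_w = 2 × 225 = 450 mm; section modulus (unit throat) S = 2 × L²/6 = 16880 mm².
Direct shear f_v = P/L_w = 74×10³/450 = 164.4 N/mm.
Moment M = P × e = 74×10³ × 155 = 11470000 N·mm; bending f_b = M/S = 679.7 N/mm.
f_max = √(f_v² + f_b²) = √(164.4² + 679.7²) = 699.3 N/mm.
φr_n = 0.75 × 0.6 × 550 × (0.707 × 5) = 874.9 N/mm → adequate.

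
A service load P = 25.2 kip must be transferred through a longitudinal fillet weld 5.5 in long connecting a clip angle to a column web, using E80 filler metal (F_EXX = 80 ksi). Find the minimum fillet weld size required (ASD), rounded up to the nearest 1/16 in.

w = 5/16 in

Total weld length L = 5.5 in.
Required throat t_e = P × Ω / (0.6 F_EXX × L) = 25.2 × 2.0 / (0.6 × 80 × 5.5) = 0.1909 in.
Required leg w = t_e / 0.707 = 0.27 in → use 5/16 in.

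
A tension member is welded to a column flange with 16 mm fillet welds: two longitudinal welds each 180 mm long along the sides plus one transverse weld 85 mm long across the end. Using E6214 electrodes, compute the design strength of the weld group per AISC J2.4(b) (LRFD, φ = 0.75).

φR_n ≈ 1400 kN

E62XX → F_EXX = 620 MPa.
t_e = 0.707 × 16 = 11.31 mm.
R_nwl = 0.6 × 620 × 11.31 × 360 × 10⁻³ = 1515 kN (longitudinal, 2 welds).
R_nwt = 0.6 × 620 × 11.31 × 85 × 10⁻³ = 357.7 kN (transverse, base value).
(i) R_nwl + R_nwt = 1873 kN; (ii) 0.85 R_nwl + 1.5 R_nwt = 1824 kN.
R_n = max = 1873 kN [governs: (i)]; φR_n = 1404 kN.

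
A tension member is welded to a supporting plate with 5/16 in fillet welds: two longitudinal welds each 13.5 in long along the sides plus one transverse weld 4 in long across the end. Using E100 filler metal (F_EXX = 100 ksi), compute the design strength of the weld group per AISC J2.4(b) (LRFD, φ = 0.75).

φR_n ≈ 308 kip

t_e = 0.707 × 0.3125 = 0.2209 in.
R_nwl = 0.6 × 100 × 0.2209 × 27 = 357.9 kip (longitudinal, 2 welds).
R_nwt = 0.6 × 100 × 0.2209 × 4 = 53.02 kip (transverse, base value).
(i) R_nwl + R_nwt = 410.9 kip; (ii) 0.85 R_nwl + 1.5 R_nwt = 383.8 kip.
R_n = max = 410.9 kip [governs: (i)]; φR_n = 308.2 kip.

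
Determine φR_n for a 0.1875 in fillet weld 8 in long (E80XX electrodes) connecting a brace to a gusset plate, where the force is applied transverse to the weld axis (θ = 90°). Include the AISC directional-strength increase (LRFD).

E80XX → F_EXX = 80 ksi.
t_e = 0.707 × 0.1875 = 0.1326 in; A_we = 0.1326 × 8 = 1.06 in².
Directional factor: 1.0 + 0.5 sin^1.5(90°) = 1.5.
F_nw = 0.6 × 80 × 1.5 = 72 ksi.
φR_n = 0.75 × 72 × 1.06 = 57.27 kip.

φR_n ≈ 57.3 kip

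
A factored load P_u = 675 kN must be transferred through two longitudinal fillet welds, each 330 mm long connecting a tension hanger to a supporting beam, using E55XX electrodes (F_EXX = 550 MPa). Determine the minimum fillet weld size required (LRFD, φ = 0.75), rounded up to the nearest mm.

w = 6 mm

Total weld length L = 660 mm.
Required throat t_e = P_u / (φ × 0.6 F_EXX × L) = 675 / (0.75 × 0.6 × 550 × 660 × 10⁻³) = 4.132 mm.
Required leg w = t_e / 0.707 = 5.845 mm → use 6 mm.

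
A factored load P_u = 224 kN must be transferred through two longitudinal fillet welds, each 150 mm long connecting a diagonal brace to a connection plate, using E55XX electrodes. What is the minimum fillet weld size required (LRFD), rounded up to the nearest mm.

w = 5 mm

E55XX → F_EXX = 550 MPa.
Total weld length L = 300 mm.
Required throat t_e = P_u / (φ × 0.6 F_EXX × L) = 224 / (0.75 × 0.6 × 550 × 300 × 10⁻³) = 3.017 mm.
Required leg w = t_e / 0.707 = 4.267 mm → use 5 mm.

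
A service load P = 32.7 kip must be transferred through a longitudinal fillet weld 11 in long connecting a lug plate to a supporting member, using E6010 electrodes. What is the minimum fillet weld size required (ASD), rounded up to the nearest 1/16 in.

w = 1/4 in

E60XX → F_EXX = 60 ksi.
Total weld length L = 11 in.
Required throat t_e = P × Ω / (0.6 F_EXX × L) = 32.7 × 2.0 / (0.6 × 60 × 11) = 0.1652 in.
Required leg w = t_e / 0.707 = 0.2336 in → use 1/4 in.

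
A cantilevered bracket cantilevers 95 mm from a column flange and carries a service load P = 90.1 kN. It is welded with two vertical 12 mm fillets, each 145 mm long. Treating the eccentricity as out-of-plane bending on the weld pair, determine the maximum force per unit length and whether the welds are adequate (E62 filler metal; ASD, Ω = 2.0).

E62XX → F_EXX = 620 MPa.
L_w = 2 × 145 = 290 mm; section modulus (unit throat) S = 2 × L²/6 = 7008 mm².
Direct shear f_v = P/L_w = 90.1×10³/290 = 310.7 N/mm.
Moment M = P × e = 90.1×10³ × 95 = 8559500 N·mm; bending f_b = M/S = 1221 N/mm.
f_max = √(f_v² + f_b²) = √(310.7² + 1221²) = 1260 N/mm.
r_n/Ω = (1/2.0) × 0.6 × 620 × (0.707 × 12) = 1578 N/mm → adequate.

f_max ≈ 1260 N/mm; adequate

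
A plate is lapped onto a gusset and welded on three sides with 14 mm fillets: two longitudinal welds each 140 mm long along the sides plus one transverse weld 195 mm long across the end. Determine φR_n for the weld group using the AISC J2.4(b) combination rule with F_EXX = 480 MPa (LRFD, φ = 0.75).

φR_n ≈ 1130 kN

t_e = 0.707 × 14 = 9.898 mm.
R_nwl = 0.6 × 480 × 9.898 × 280 × 10⁻³ = 798.2 kN (longitudinal, 2 welds).
R_nwt = 0.6 × 480 × 9.898 × 195 × 10⁻³ = 555.9 kN (transverse, base value).
(i) R_nwl + R_nwt = 1354 kN; (ii) 0.85 R_nwl + 1.5 R_nwt = 1512 kN.
R_n = max = 1512 kN [governs: (ii)]; φR_n = 1134 kN.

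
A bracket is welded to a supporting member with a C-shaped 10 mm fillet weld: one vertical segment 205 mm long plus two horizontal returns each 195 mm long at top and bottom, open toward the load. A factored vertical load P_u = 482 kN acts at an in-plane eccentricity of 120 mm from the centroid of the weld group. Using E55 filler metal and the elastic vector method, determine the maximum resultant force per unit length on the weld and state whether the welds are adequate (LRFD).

f_max ≈ 2010 N/mm; NOT adequate

E55XX → F_EXX = 550 MPa.
Total weld length L_w = 595 mm. Treat welds as unit-width lines.
Centroid: x̄ = 2×195×97.5 / 595 = 63.91 mm from the vertical weld.
Polar moment about centroid: J = I_x + I_y = [205³/12 + 2×195×102.5²] + [205×63.91² + 2(195³/12 + 195×33.59²)] = 7329000 mm³.
Direct shear f_v = P/L_w = 482×10³ / 595 = 810.1 N/mm (vertical).
Torsion M = P·e = 482×10³ × 120 = 57840000 N·mm.
Critical point at (x, y) = (131.1, 102.5) from centroid. f_tx = M·y/J = 809 N/mm; f_ty = M·x/J = 1035 N/mm.
Resultant f_max = √[f_tx² + (f_v + f_ty)²] = √[809² + (810.1 + 1035)²] = 2014 N/mm.
Capacity per unit length: φr_n = 0.75 × 0.6 × 550 × (0.707 × 10) = 1750 N/mm.
2014 > 1750 → NOT adequate.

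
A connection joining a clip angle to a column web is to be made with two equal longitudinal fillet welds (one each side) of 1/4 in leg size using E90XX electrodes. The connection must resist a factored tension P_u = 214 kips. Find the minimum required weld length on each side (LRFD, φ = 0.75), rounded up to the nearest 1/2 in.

L = 15 in on each side

E90XX → F_EXX = 90 ksi.
Throat t_e = 0.707 × 0.25 = 0.1767 in.
φr_n = 0.75 × 0.6 × 90 × 0.1767 = 7.158 kips/in.
L_req = P_u / φr_n = 214 / 7.158 = 29.9 in total.
Per side: 29.9 / 2 = 14.95 in.
Round up → use L = 15 in on each side.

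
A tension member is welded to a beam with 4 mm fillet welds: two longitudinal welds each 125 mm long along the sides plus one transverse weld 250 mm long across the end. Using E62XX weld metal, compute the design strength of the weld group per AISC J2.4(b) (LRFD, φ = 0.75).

E62XX → F_EXX = 620 MPa.
t_e = 0.707 × 4 = 2.828 mm.
R_nwl = 0.6 × 620 × 2.828 × 250 × 10⁻³ = 263 kN (longitudinal, 2 welds).
R_nwt = 0.6 × 620 × 2.828 × 250 × 10⁻³ = 263 kN (transverse, base value).
(i) R_nwl + R_nwt = 526 kN; (ii) 0.85 R_nwl + 1.5 R_nwt = 618.1 kN.
R_n = max = 618.1 kN [governs: (ii)]; φR_n = 463.5 kN.

φR_n ≈ 464 kN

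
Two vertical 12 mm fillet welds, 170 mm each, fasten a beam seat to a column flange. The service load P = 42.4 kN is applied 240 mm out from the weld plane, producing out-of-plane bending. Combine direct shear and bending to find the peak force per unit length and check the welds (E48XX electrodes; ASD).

E48XX → F_EXX = 480 MPa.
L_w = 2 × 170 = 340 mm; section modulus (unit throat) S = 2 × L²/6 = 9633 mm².
Direct shear f_v = P/L_w = 42.4×10³/340 = 124.7 N/mm.
Moment M = P × e = 42.4×10³ × 240 = 10176000 N·mm; bending f_b = M/S = 1056 N/mm.
f_max = √(f_v² + f_b²) = √(124.7² + 1056²) = 1064 N/mm.
r_n/Ω = (1/2.0) × 0.6 × 480 × (0.707 × 12) = 1222 N/mm → adequate.

f_max ≈ 1060 N/mm; adequate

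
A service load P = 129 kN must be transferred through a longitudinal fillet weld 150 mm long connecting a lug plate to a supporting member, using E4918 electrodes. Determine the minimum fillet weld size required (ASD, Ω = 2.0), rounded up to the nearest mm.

w = 9 mm

E49XX → F_EXX = 490 MPa.
Total weld length L = 150 mm.
Required throat t_e = P × Ω / (0.6 F_EXX × L) = 129 × 2.0 / (0.6 × 490 × 150 × 10⁻³) = 5.85 mm.
Required leg w = t_e / 0.707 = 8.275 mm → use 9 mm.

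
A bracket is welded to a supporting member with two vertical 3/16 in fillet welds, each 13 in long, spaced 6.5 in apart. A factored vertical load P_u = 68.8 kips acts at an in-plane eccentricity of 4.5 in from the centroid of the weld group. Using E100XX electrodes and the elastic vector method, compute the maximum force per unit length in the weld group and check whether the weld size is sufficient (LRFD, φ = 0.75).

f_max ≈ 5.26 kip/in; adequate

E100XX → F_EXX = 100 ksi.
Total weld length L_w = 26 in. Treat welds as unit-width lines.
Polar moment about centroid: J = 2[d³/12 + d(b/2)²] = 2[13³/12 + 13×3.25²] = 640.8 in³.
Direct shear f_v = P/L_w = 68.8 / 26 = 2.646 kip/in (vertical).
Torsion M = P·e = 68.8 × 4.5 = 309.6 kip·in.
Critical point at (x, y) = (3.25, 6.5) from centroid. f_tx = M·y/J = 3.14 kip/in; f_ty = M·x/J = 1.57 kip/in.
Resultant f_max = √[f_tx² + (f_v + f_ty)²] = √[3.14² + (2.646 + 1.57)²] = 5.257 kip/in.
Capacity per unit length: φr_n = 0.75 × 0.6 × 100 × (0.707 × 0.1875) = 5.965 kip/in.
5.257 ≤ 5.965 → adequate.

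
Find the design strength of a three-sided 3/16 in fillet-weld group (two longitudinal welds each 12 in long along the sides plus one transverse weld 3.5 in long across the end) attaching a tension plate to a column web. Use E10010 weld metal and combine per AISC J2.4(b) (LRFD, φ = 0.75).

E100XX → F_EXX = 100 ksi.
t_e = 0.707 × 0.1875 = 0.1326 in.
R_nwl = 0.6 × 100 × 0.1326 × 24 = 190.9 kips (longitudinal, 2 welds).
R_nwt = 0.6 × 100 × 0.1326 × 3.5 = 27.84 kips (transverse, base value).
(i) R_nwl + R_nwt = 218.7 kips; (ii) 0.85 R_nwl + 1.5 R_nwt = 204 kips.
R_n = max = 218.7 kips [governs: (i)]; φR_n = 164 kips.

φR_n ≈ 164 kips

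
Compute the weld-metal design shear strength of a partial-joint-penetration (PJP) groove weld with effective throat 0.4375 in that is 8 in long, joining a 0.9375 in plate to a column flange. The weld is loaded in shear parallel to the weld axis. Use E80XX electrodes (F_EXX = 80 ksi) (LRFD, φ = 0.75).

Effective throat (given) t_e = 0.4375 in.
A_we = 0.4375 × 8 = 3.5 in².
F_nw = 0.6 F_EXX = 48 ksi.
φR_n = 0.75 × 48 × 3.5 = 126 kip.

φR_n ≈ 126 kip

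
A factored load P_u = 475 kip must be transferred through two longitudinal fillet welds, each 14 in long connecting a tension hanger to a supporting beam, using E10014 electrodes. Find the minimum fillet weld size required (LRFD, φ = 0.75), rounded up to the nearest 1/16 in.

E100XX → F_EXX = 100 ksi.
Total weld length L = 28 in.
Required throat t_e = P_u / (φ × 0.6 F_EXX × L) = 475 / (0.75 × 0.6 × 100 × 28) = 0.377 in.
Required leg w = t_e / 0.707 = 0.5332 in → use 9/16 in.

w = 9/16 in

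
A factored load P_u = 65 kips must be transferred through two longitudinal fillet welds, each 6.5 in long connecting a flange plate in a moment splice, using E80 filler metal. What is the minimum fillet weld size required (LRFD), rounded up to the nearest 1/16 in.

w = 1/4 in

E80XX → F_EXX = 80 ksi.
Total weld length L = 13 in.
Required throat t_e = P_u / (φ × 0.6 F_EXX × L) = 65 / (0.75 × 0.6 × 80 × 13) = 0.1389 in.
Required leg w = t_e / 0.707 = 0.1964 in → use 1/4 in.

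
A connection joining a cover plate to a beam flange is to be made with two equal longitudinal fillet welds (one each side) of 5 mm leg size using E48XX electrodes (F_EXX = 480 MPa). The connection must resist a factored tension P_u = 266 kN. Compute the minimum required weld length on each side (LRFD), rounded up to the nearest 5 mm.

L = 175 mm on each side

Throat t_e = 0.707 × 5 = 3.535 mm.
φr_n = 0.75 × 0.6 × 480 × 3.535 × 10⁻³ = 0.7636 kN/mm.
L_req = P_u / φr_n = 266 / 0.7636 = 348.4 mm total.
Per side: 348.4 / 2 = 174.2 mm.
Round up → use L = 175 mm on each side.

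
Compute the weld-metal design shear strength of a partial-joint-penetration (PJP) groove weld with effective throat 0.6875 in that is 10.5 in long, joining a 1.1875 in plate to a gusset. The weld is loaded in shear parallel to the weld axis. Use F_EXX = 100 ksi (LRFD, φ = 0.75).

Effective throat (given) t_e = 0.6875 in.
A_we = 0.6875 × 10.5 = 7.219 in².
F_nw = 0.6 F_EXX = 60 ksi.
φR_n = 0.75 × 60 × 7.219 = 324.8 kips.

φR_n ≈ 325 kips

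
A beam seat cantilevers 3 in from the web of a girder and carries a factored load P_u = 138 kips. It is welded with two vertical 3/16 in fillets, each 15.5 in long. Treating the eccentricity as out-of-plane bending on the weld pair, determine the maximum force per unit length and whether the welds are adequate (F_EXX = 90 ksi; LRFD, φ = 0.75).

f_max ≈ 6.82 kip/in; NOT adequate

L_w = 2 × 15.5 = 31 in; section modulus (unit throat) S = 2 × L²/6 = 80.08 in².
Direct shear f_v = P/L_w = 138/31 = 4.452 kip/in.
Moment M = P × e = 138 × 3 = 414 kip·in; bending f_b = M/S = 5.17 kip/in.
f_max = √(f_v² + f_b²) = √(4.452² + 5.17²) = 6.822 kip/in.
φr_n = 0.75 × 0.6 × 90 × (0.707 × 0.1875) = 5.369 kip/in → NOT adequate.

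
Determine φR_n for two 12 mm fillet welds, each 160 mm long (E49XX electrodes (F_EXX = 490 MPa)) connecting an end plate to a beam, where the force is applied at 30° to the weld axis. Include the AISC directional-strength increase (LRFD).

φR_n ≈ 704 kN

t_e = 0.707 × 12 = 8.484 mm; A_we = 8.484 × 320 = 2715 mm².
Directional factor: 1.0 + 0.5 sin^1.5(30°) = 1.177.
F_nw = 0.6 × 490 × 1.177 = 346 MPa.
φR_n = 0.75 × 346 × 2715 × 10⁻³ = 704.5 kN.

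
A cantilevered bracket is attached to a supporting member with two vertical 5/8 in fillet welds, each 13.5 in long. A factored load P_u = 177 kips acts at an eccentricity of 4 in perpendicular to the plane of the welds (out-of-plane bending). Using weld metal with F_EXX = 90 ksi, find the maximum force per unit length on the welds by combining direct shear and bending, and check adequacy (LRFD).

f_max ≈ 13.4 kip/in; adequate

L_w = 2 × 13.5 = 27 in; section modulus (unit throat) S = 2 × L²/6 = 60.75 in².
Direct shear f_v = P/L_w = 177/27 = 6.556 kip/in.
Moment M = P × e = 177 × 4 = 708 kip·in; bending f_b = M/S = 11.65 kip/in.
f_max = √(f_v² + f_b²) = √(6.556² + 11.65²) = 13.37 kip/in.
φr_n = 0.75 × 0.6 × 90 × (0.707 × 0.625) = 17.9 kip/in → adequate.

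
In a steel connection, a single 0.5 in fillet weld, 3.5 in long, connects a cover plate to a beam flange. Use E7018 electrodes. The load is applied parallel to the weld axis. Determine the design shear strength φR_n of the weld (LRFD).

φR_n ≈ 39 kips

E70XX → F_EXX = 70 ksi.
Effective throat t_e = 0.707 × 0.5 = 0.3535 in.
Total length L = 3.5 in; A_we = 0.3535 × 3.5 = 1.237 in².
F_nw = 0.6 F_EXX = 0.6 × 70 = 42 ksi.
φR_n = 0.75 × 42 × 1.237 = 38.97 kips.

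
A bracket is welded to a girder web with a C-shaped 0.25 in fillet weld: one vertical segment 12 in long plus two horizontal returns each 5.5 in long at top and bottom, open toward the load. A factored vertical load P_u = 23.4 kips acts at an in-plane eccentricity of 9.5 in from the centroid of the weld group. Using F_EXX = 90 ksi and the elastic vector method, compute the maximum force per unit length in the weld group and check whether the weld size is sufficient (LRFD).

Total weld length L_w = 23 in. Treat welds as unit-width lines.
Centroid: x̄ = 2×5.5×2.75 / 23 = 1.315 in from the vertical weld.
Polar moment about centroid: J = I_x + I_y = [12³/12 + 2×5.5×6²] + [12×1.315² + 2(5.5³/12 + 5.5×1.435²)] = 611.1 in³.
Direct shear f_v = P/L_w = 23.4 / 23 = 1.017 kip/in (vertical).
Torsion M = P·e = 23.4 × 9.5 = 222.3 kip·in.
Critical point at (x, y) = (4.185, 6) from centroid. f_tx = M·y/J = 2.183 kip/in; f_ty = M·x/J = 1.522 kip/in.
Resultant f_max = √[f_tx² + (f_v + f_ty)²] = √[2.183² + (1.017 + 1.522)²] = 3.349 kip/in.
Capacity per unit length: φr_n = 0.75 × 0.6 × 90 × (0.707 × 0.25) = 7.158 kip/in.
3.349 ≤ 7.158 → adequate.

f_max ≈ 3.35 kip/in; adequate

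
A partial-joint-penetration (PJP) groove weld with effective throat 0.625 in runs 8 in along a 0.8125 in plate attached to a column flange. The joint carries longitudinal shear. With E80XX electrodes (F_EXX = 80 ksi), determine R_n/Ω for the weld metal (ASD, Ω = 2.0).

R_n/Ω ≈ 120 kips

Effective throat (given) t_e = 0.625 in.
A_we = 0.625 × 8 = 5 in².
F_nw = 0.6 F_EXX = 48 ksi.
R_n/Ω = (48 × 5) / 2.0 = 120 kips.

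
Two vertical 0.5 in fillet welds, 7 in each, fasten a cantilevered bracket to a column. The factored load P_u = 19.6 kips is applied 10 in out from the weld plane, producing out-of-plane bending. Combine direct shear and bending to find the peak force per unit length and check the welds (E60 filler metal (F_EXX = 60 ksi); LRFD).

L_w = 2 × 7 = 14 in; section modulus (unit throat) S = 2 × L²/6 = 16.33 in².
Direct shear f_v = P/L_w = 19.6/14 = 1.4 kip/in.
Moment M = P × e = 19.6 × 10 = 196 kip·in; bending f_b = M/S = 12 kip/in.
f_max = √(f_v² + f_b²) = √(1.4² + 12²) = 12.08 kip/in.
φr_n = 0.75 × 0.6 × 60 × (0.707 × 0.5) = 9.544 kip/in → NOT adequate.

f_max ≈ 12.1 kip/in; NOT adequate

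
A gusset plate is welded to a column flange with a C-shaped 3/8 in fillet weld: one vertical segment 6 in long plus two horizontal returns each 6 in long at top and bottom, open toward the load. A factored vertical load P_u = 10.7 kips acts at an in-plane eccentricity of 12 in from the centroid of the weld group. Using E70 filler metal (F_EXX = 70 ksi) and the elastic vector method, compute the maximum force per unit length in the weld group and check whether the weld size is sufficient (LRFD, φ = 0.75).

Total weld length L_w = 18 in. Treat welds as unit-width lines.
Centroid: x̄ = 2×6×3 / 18 = 2 in from the vertical weld.
Polar moment about centroid: J = I_x + I_y = [6³/12 + 2×6×3²] + [6×2² + 2(6³/12 + 6×1²)] = 198 in³.
Direct shear f_v = P/L_w = 10.7 / 18 = 0.5944 kip/in (vertical).
Torsion M = P·e = 10.7 × 12 = 128.4 kip·in.
Critical point at (x, y) = (4, 3) from centroid. f_tx = M·y/J = 1.945 kip/in; f_ty = M·x/J = 2.594 kip/in.
Resultant f_max = √[f_tx² + (f_v + f_ty)²] = √[1.945² + (0.5944 + 2.594)²] = 3.735 kip/in.
Capacity per unit length: φr_n = 0.75 × 0.6 × 70 × (0.707 × 0.375) = 8.351 kip/in.
3.735 ≤ 8.351 → adequate.

f_max ≈ 3.74 kip/in; adequate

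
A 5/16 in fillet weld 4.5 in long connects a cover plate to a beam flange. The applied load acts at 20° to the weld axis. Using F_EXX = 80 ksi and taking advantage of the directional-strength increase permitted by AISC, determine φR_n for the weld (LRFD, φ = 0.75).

φR_n ≈ 39.4 kip

t_e = 0.707 × 0.3125 = 0.2209 in; A_we = 0.2209 × 4.5 = 0.9942 in².
Directional factor: 1.0 + 0.5 sin^1.5(20°) = 1.1.
F_nw = 0.6 × 80 × 1.1 = 52.8 ksi.
φR_n = 0.75 × 52.8 × 0.9942 = 39.37 kip.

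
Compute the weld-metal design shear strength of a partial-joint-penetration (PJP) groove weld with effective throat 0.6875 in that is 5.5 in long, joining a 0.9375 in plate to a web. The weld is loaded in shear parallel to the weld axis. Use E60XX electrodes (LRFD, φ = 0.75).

E60XX → F_EXX = 60 ksi.
Effective throat (given) t_e = 0.6875 in.
A_we = 0.6875 × 5.5 = 3.781 in².
F_nw = 0.6 F_EXX = 36 ksi.
φR_n = 0.75 × 36 × 3.781 = 102.1 kips.

φR_n ≈ 102 kips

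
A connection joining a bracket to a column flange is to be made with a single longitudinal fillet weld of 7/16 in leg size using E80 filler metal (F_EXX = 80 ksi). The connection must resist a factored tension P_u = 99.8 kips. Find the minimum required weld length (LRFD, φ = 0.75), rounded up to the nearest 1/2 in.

Throat t_e = 0.707 × 0.4375 = 0.3093 in.
φr_n = 0.75 × 0.6 × 80 × 0.3093 = 11.14 kips/in.
L_req = P_u / φr_n = 99.8 / 11.14 = 8.963 in total.
Round up → use L = 9 in.

L = 9 in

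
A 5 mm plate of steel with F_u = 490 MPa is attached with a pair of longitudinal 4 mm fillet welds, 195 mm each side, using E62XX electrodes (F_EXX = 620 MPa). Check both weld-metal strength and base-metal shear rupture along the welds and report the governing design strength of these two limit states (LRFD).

φR_n ≈ 308 kN (weld metal governs)

t_e = 0.707 × 4 = 2.828 mm; L = 390 mm.
Weld metal: φR_n = 0.75 × 0.6 × 620 × 2.828 × 390 × 10⁻³ = 307.7 kN.
Base metal (shear rupture): φR_n = 0.75 × 0.6 × 490 × 5 × 390 × 10⁻³ = 430 kN.
Governing: weld metal.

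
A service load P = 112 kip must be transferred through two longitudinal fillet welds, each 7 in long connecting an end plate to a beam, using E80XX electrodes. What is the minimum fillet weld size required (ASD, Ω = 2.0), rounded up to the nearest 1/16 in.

E80XX → F_EXX = 80 ksi.
Total weld length L = 14 in.
Required throat t_e = P × Ω / (0.6 F_EXX × L) = 112 × 2.0 / (0.6 × 80 × 14) = 0.3333 in.
Required leg w = t_e / 0.707 = 0.4715 in → use 1/2 in.

w = 1/2 in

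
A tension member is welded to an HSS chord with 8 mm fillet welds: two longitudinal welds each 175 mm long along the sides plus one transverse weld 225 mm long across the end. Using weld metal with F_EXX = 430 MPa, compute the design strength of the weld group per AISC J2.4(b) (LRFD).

t_e = 0.707 × 8 = 5.656 mm.
R_nwl = 0.6 × 430 × 5.656 × 350 × 10⁻³ = 510.7 kN (longitudinal, 2 welds).
R_nwt = 0.6 × 430 × 5.656 × 225 × 10⁻³ = 328.3 kN (transverse, base value).
(i) R_nwl + R_nwt = 839.1 kN; (ii) 0.85 R_nwl + 1.5 R_nwt = 926.6 kN.
R_n = max = 926.6 kN [governs: (ii)]; φR_n = 695 kN.

φR_n ≈ 695 kN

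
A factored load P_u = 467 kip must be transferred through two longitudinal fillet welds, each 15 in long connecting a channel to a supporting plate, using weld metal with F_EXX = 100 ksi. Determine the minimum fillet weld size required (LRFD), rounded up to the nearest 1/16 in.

w = 1/2 in

Total weld length L = 30 in.
Required throat t_e = P_u / (φ × 0.6 F_EXX × L) = 467 / (0.75 × 0.6 × 100 × 30) = 0.3459 in.
Required leg w = t_e / 0.707 = 0.4893 in → use 1/2 in.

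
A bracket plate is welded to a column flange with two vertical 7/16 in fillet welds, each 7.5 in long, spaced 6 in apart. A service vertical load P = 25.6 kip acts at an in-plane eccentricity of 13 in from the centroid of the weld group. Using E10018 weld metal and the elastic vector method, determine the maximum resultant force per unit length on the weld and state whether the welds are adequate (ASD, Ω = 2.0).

E100XX → F_EXX = 100 ksi.
Total weld length L_w = 15 in. Treat welds as unit-width lines.
Polar moment about centroid: J = 2[d³/12 + d(b/2)²] = 2[7.5³/12 + 7.5×3²] = 205.3 in³.
Direct shear f_v = P/L_w = 25.6 / 15 = 1.707 kip/in (vertical).
Torsion M = P·e = 25.6 × 13 = 332.8 kip·in.
Critical point at (x, y) = (3, 3.75) from centroid. f_tx = M·y/J = 6.079 kip/in; f_ty = M·x/J = 4.863 kip/in.
Resultant f_max = √[f_tx² + (f_v + f_ty)²] = √[6.079² + (1.707 + 4.863)²] = 8.95 kip/in.
Capacity per unit length: r_n/Ω = (1/2.0) × 0.6 × 100 × (0.707 × 0.4375) = 9.279 kip/in.
8.95 ≤ 9.279 → adequate.

f_max ≈ 8.95 kip/in; adequate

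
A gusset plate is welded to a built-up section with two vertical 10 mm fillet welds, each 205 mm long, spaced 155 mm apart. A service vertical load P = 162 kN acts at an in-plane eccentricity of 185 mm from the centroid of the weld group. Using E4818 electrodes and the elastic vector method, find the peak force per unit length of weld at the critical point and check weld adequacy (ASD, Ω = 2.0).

E48XX → F_EXX = 480 MPa.
Total weld length L_w = 410 mm. Treat welds as unit-width lines.
Polar moment about centroid: J = 2[d³/12 + d(b/2)²] = 2[205³/12 + 205×77.5²] = 3898000 mm³.
Direct shear f_v = P/L_w = 162×10³ / 410 = 395.1 N/mm (vertical).
Torsion M = P·e = 162×10³ × 185 = 29970000 N·mm.
Critical point at (x, y) = (77.5, 102.5) from centroid. f_tx = M·y/J = 788 N/mm; f_ty = M·x/J = 595.8 N/mm.
Resultant f_max = √[f_tx² + (f_v + f_ty)²] = √[788² + (395.1 + 595.8)²] = 1266 N/mm.
Capacity per unit length: r_n/Ω = (1/2.0) × 0.6 × 480 × (0.707 × 10) = 1018 N/mm.
1266 > 1018 → NOT adequate.

f_max ≈ 1270 N/mm; NOT adequate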